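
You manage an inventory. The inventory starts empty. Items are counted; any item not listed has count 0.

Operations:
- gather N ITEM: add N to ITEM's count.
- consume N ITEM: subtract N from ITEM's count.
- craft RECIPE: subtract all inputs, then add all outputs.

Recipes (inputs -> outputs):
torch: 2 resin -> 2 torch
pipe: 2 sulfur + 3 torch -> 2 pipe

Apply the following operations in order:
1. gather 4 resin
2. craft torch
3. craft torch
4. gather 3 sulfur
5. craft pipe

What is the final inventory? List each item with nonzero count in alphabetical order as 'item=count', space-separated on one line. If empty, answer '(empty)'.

Answer: pipe=2 sulfur=1 torch=1

Derivation:
After 1 (gather 4 resin): resin=4
After 2 (craft torch): resin=2 torch=2
After 3 (craft torch): torch=4
After 4 (gather 3 sulfur): sulfur=3 torch=4
After 5 (craft pipe): pipe=2 sulfur=1 torch=1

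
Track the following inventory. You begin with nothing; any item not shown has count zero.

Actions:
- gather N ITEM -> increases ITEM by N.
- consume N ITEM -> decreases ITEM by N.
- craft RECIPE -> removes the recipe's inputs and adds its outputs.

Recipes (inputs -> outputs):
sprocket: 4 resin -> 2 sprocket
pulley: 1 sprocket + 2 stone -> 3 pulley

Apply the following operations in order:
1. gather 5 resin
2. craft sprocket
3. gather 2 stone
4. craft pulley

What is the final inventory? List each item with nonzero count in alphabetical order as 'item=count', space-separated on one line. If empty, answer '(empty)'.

Answer: pulley=3 resin=1 sprocket=1

Derivation:
After 1 (gather 5 resin): resin=5
After 2 (craft sprocket): resin=1 sprocket=2
After 3 (gather 2 stone): resin=1 sprocket=2 stone=2
After 4 (craft pulley): pulley=3 resin=1 sprocket=1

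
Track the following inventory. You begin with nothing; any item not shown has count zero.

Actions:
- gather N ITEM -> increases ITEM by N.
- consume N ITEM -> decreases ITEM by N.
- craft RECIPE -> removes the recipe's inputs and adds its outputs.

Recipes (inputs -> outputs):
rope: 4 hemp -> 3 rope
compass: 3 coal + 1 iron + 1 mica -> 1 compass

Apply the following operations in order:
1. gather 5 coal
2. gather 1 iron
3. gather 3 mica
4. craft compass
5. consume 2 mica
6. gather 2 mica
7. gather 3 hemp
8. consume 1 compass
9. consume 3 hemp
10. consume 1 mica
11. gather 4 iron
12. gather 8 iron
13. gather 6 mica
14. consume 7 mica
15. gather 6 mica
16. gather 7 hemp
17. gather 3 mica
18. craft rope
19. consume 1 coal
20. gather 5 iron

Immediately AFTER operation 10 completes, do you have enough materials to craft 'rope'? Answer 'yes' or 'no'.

After 1 (gather 5 coal): coal=5
After 2 (gather 1 iron): coal=5 iron=1
After 3 (gather 3 mica): coal=5 iron=1 mica=3
After 4 (craft compass): coal=2 compass=1 mica=2
After 5 (consume 2 mica): coal=2 compass=1
After 6 (gather 2 mica): coal=2 compass=1 mica=2
After 7 (gather 3 hemp): coal=2 compass=1 hemp=3 mica=2
After 8 (consume 1 compass): coal=2 hemp=3 mica=2
After 9 (consume 3 hemp): coal=2 mica=2
After 10 (consume 1 mica): coal=2 mica=1

Answer: no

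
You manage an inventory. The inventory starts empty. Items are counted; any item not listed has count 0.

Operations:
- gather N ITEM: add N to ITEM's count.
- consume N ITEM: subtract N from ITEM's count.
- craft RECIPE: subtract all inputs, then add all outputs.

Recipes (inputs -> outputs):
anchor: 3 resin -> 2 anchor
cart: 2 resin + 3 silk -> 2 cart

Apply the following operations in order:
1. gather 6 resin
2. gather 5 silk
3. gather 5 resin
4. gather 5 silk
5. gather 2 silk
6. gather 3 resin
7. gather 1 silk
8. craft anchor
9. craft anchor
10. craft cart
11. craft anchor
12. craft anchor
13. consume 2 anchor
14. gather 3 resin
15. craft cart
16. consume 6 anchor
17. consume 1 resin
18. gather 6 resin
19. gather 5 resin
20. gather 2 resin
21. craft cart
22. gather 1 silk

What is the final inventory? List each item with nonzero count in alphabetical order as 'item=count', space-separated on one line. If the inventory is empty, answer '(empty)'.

Answer: cart=6 resin=11 silk=5

Derivation:
After 1 (gather 6 resin): resin=6
After 2 (gather 5 silk): resin=6 silk=5
After 3 (gather 5 resin): resin=11 silk=5
After 4 (gather 5 silk): resin=11 silk=10
After 5 (gather 2 silk): resin=11 silk=12
After 6 (gather 3 resin): resin=14 silk=12
After 7 (gather 1 silk): resin=14 silk=13
After 8 (craft anchor): anchor=2 resin=11 silk=13
After 9 (craft anchor): anchor=4 resin=8 silk=13
After 10 (craft cart): anchor=4 cart=2 resin=6 silk=10
After 11 (craft anchor): anchor=6 cart=2 resin=3 silk=10
After 12 (craft anchor): anchor=8 cart=2 silk=10
After 13 (consume 2 anchor): anchor=6 cart=2 silk=10
After 14 (gather 3 resin): anchor=6 cart=2 resin=3 silk=10
After 15 (craft cart): anchor=6 cart=4 resin=1 silk=7
After 16 (consume 6 anchor): cart=4 resin=1 silk=7
After 17 (consume 1 resin): cart=4 silk=7
After 18 (gather 6 resin): cart=4 resin=6 silk=7
After 19 (gather 5 resin): cart=4 resin=11 silk=7
After 20 (gather 2 resin): cart=4 resin=13 silk=7
After 21 (craft cart): cart=6 resin=11 silk=4
After 22 (gather 1 silk): cart=6 resin=11 silk=5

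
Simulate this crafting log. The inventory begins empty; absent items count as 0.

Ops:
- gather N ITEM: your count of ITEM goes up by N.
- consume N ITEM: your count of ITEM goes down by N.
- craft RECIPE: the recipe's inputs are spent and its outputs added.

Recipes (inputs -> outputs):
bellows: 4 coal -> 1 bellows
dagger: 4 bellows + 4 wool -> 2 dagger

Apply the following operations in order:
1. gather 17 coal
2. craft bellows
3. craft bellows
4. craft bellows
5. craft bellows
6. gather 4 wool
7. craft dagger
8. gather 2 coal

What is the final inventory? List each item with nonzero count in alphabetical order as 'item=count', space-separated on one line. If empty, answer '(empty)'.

After 1 (gather 17 coal): coal=17
After 2 (craft bellows): bellows=1 coal=13
After 3 (craft bellows): bellows=2 coal=9
After 4 (craft bellows): bellows=3 coal=5
After 5 (craft bellows): bellows=4 coal=1
After 6 (gather 4 wool): bellows=4 coal=1 wool=4
After 7 (craft dagger): coal=1 dagger=2
After 8 (gather 2 coal): coal=3 dagger=2

Answer: coal=3 dagger=2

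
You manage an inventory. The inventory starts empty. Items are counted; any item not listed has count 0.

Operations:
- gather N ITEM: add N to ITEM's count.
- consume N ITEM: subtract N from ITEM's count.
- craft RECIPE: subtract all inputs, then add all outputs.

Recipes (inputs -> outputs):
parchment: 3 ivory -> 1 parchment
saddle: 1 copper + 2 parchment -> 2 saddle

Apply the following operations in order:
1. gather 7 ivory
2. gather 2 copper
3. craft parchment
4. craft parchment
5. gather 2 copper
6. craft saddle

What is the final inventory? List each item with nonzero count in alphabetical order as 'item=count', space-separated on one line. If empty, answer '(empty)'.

Answer: copper=3 ivory=1 saddle=2

Derivation:
After 1 (gather 7 ivory): ivory=7
After 2 (gather 2 copper): copper=2 ivory=7
After 3 (craft parchment): copper=2 ivory=4 parchment=1
After 4 (craft parchment): copper=2 ivory=1 parchment=2
After 5 (gather 2 copper): copper=4 ivory=1 parchment=2
After 6 (craft saddle): copper=3 ivory=1 saddle=2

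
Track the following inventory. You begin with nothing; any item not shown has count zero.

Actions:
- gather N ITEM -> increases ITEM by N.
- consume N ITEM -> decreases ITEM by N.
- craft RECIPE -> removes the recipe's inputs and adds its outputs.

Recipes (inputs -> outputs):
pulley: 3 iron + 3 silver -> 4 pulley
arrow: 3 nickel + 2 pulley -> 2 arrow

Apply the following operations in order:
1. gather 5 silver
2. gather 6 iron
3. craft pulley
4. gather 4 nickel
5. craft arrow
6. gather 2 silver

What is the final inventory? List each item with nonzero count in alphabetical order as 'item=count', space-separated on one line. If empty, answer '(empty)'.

After 1 (gather 5 silver): silver=5
After 2 (gather 6 iron): iron=6 silver=5
After 3 (craft pulley): iron=3 pulley=4 silver=2
After 4 (gather 4 nickel): iron=3 nickel=4 pulley=4 silver=2
After 5 (craft arrow): arrow=2 iron=3 nickel=1 pulley=2 silver=2
After 6 (gather 2 silver): arrow=2 iron=3 nickel=1 pulley=2 silver=4

Answer: arrow=2 iron=3 nickel=1 pulley=2 silver=4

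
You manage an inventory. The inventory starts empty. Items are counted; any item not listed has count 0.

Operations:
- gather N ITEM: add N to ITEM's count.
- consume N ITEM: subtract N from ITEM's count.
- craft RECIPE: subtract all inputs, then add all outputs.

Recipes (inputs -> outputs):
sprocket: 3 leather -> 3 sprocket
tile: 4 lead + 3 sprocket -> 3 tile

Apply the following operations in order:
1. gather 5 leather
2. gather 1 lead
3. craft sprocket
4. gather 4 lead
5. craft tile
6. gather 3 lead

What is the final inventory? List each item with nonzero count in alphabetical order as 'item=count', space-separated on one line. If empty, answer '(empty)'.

After 1 (gather 5 leather): leather=5
After 2 (gather 1 lead): lead=1 leather=5
After 3 (craft sprocket): lead=1 leather=2 sprocket=3
After 4 (gather 4 lead): lead=5 leather=2 sprocket=3
After 5 (craft tile): lead=1 leather=2 tile=3
After 6 (gather 3 lead): lead=4 leather=2 tile=3

Answer: lead=4 leather=2 tile=3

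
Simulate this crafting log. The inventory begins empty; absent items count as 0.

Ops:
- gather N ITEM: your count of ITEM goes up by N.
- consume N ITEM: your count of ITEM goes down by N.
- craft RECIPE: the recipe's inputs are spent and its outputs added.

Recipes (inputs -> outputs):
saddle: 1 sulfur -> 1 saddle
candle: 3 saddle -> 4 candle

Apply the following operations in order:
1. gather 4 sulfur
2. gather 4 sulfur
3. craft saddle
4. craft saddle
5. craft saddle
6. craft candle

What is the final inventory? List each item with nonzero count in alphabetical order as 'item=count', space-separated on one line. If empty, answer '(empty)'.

Answer: candle=4 sulfur=5

Derivation:
After 1 (gather 4 sulfur): sulfur=4
After 2 (gather 4 sulfur): sulfur=8
After 3 (craft saddle): saddle=1 sulfur=7
After 4 (craft saddle): saddle=2 sulfur=6
After 5 (craft saddle): saddle=3 sulfur=5
After 6 (craft candle): candle=4 sulfur=5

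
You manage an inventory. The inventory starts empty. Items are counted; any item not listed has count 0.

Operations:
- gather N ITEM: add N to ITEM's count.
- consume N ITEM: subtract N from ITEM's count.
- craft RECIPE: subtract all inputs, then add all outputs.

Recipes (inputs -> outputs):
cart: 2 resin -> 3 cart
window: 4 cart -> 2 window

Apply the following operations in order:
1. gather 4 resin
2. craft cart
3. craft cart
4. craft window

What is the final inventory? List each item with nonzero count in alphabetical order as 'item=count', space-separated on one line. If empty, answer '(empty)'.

Answer: cart=2 window=2

Derivation:
After 1 (gather 4 resin): resin=4
After 2 (craft cart): cart=3 resin=2
After 3 (craft cart): cart=6
After 4 (craft window): cart=2 window=2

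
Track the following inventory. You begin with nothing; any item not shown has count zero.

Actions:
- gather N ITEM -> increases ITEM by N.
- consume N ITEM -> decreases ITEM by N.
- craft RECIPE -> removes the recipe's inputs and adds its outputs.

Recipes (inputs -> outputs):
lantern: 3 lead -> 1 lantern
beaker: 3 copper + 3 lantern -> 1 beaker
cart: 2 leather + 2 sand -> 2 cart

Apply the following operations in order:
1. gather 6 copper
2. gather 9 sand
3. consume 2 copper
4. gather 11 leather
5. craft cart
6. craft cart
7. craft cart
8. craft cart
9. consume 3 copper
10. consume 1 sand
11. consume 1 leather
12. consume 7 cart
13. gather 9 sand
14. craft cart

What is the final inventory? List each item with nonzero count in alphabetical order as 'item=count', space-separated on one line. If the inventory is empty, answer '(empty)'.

After 1 (gather 6 copper): copper=6
After 2 (gather 9 sand): copper=6 sand=9
After 3 (consume 2 copper): copper=4 sand=9
After 4 (gather 11 leather): copper=4 leather=11 sand=9
After 5 (craft cart): cart=2 copper=4 leather=9 sand=7
After 6 (craft cart): cart=4 copper=4 leather=7 sand=5
After 7 (craft cart): cart=6 copper=4 leather=5 sand=3
After 8 (craft cart): cart=8 copper=4 leather=3 sand=1
After 9 (consume 3 copper): cart=8 copper=1 leather=3 sand=1
After 10 (consume 1 sand): cart=8 copper=1 leather=3
After 11 (consume 1 leather): cart=8 copper=1 leather=2
After 12 (consume 7 cart): cart=1 copper=1 leather=2
After 13 (gather 9 sand): cart=1 copper=1 leather=2 sand=9
After 14 (craft cart): cart=3 copper=1 sand=7

Answer: cart=3 copper=1 sand=7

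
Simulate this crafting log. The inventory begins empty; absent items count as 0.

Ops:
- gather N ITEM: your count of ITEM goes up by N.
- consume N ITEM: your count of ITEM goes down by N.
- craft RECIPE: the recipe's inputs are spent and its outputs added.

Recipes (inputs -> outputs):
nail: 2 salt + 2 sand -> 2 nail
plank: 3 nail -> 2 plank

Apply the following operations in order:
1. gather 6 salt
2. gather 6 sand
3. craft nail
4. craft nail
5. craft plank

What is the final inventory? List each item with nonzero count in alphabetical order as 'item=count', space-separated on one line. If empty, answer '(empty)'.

After 1 (gather 6 salt): salt=6
After 2 (gather 6 sand): salt=6 sand=6
After 3 (craft nail): nail=2 salt=4 sand=4
After 4 (craft nail): nail=4 salt=2 sand=2
After 5 (craft plank): nail=1 plank=2 salt=2 sand=2

Answer: nail=1 plank=2 salt=2 sand=2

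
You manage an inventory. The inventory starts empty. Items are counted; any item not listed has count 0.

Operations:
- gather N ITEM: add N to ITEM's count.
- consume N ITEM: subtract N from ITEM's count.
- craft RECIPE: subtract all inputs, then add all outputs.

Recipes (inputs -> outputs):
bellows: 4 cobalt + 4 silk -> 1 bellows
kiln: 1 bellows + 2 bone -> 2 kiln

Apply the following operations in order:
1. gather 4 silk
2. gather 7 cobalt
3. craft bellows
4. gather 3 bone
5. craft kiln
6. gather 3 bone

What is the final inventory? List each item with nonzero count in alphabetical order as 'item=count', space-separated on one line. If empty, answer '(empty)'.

After 1 (gather 4 silk): silk=4
After 2 (gather 7 cobalt): cobalt=7 silk=4
After 3 (craft bellows): bellows=1 cobalt=3
After 4 (gather 3 bone): bellows=1 bone=3 cobalt=3
After 5 (craft kiln): bone=1 cobalt=3 kiln=2
After 6 (gather 3 bone): bone=4 cobalt=3 kiln=2

Answer: bone=4 cobalt=3 kiln=2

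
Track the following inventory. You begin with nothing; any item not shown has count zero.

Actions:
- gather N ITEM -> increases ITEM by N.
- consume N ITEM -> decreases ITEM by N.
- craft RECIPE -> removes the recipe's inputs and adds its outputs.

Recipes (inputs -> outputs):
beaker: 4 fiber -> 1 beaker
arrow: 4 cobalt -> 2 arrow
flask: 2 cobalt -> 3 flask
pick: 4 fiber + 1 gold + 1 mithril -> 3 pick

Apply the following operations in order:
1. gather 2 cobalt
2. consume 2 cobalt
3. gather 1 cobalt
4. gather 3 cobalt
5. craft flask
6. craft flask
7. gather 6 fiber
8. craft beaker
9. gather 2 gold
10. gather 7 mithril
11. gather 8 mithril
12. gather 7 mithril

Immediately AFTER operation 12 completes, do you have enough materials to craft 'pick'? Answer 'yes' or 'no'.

Answer: no

Derivation:
After 1 (gather 2 cobalt): cobalt=2
After 2 (consume 2 cobalt): (empty)
After 3 (gather 1 cobalt): cobalt=1
After 4 (gather 3 cobalt): cobalt=4
After 5 (craft flask): cobalt=2 flask=3
After 6 (craft flask): flask=6
After 7 (gather 6 fiber): fiber=6 flask=6
After 8 (craft beaker): beaker=1 fiber=2 flask=6
After 9 (gather 2 gold): beaker=1 fiber=2 flask=6 gold=2
After 10 (gather 7 mithril): beaker=1 fiber=2 flask=6 gold=2 mithril=7
After 11 (gather 8 mithril): beaker=1 fiber=2 flask=6 gold=2 mithril=15
After 12 (gather 7 mithril): beaker=1 fiber=2 flask=6 gold=2 mithril=22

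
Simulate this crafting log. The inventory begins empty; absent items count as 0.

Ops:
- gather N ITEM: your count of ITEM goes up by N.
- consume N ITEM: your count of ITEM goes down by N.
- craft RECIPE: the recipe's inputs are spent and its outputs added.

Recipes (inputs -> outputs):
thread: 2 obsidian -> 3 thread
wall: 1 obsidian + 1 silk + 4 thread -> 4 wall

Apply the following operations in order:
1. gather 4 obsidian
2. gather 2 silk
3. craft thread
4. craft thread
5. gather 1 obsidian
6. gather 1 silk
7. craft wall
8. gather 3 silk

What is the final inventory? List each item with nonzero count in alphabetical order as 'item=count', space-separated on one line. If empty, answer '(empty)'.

Answer: silk=5 thread=2 wall=4

Derivation:
After 1 (gather 4 obsidian): obsidian=4
After 2 (gather 2 silk): obsidian=4 silk=2
After 3 (craft thread): obsidian=2 silk=2 thread=3
After 4 (craft thread): silk=2 thread=6
After 5 (gather 1 obsidian): obsidian=1 silk=2 thread=6
After 6 (gather 1 silk): obsidian=1 silk=3 thread=6
After 7 (craft wall): silk=2 thread=2 wall=4
After 8 (gather 3 silk): silk=5 thread=2 wall=4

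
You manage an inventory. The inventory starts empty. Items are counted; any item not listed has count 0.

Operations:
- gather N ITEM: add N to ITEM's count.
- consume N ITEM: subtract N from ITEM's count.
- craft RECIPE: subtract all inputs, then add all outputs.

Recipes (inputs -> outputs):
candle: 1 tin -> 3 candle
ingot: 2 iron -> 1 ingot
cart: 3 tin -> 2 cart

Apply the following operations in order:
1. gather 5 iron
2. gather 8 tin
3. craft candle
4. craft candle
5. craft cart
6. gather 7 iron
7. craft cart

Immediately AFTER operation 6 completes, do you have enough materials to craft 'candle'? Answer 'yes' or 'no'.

After 1 (gather 5 iron): iron=5
After 2 (gather 8 tin): iron=5 tin=8
After 3 (craft candle): candle=3 iron=5 tin=7
After 4 (craft candle): candle=6 iron=5 tin=6
After 5 (craft cart): candle=6 cart=2 iron=5 tin=3
After 6 (gather 7 iron): candle=6 cart=2 iron=12 tin=3

Answer: yes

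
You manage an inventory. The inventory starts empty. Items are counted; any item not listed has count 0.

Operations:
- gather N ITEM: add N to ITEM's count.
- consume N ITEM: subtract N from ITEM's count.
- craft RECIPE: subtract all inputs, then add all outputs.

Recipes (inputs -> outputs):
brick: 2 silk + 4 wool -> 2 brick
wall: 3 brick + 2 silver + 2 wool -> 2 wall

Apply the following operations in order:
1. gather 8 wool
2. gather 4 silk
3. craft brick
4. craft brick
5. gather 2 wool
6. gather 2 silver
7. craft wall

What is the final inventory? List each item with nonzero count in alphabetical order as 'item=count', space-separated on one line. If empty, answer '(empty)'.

After 1 (gather 8 wool): wool=8
After 2 (gather 4 silk): silk=4 wool=8
After 3 (craft brick): brick=2 silk=2 wool=4
After 4 (craft brick): brick=4
After 5 (gather 2 wool): brick=4 wool=2
After 6 (gather 2 silver): brick=4 silver=2 wool=2
After 7 (craft wall): brick=1 wall=2

Answer: brick=1 wall=2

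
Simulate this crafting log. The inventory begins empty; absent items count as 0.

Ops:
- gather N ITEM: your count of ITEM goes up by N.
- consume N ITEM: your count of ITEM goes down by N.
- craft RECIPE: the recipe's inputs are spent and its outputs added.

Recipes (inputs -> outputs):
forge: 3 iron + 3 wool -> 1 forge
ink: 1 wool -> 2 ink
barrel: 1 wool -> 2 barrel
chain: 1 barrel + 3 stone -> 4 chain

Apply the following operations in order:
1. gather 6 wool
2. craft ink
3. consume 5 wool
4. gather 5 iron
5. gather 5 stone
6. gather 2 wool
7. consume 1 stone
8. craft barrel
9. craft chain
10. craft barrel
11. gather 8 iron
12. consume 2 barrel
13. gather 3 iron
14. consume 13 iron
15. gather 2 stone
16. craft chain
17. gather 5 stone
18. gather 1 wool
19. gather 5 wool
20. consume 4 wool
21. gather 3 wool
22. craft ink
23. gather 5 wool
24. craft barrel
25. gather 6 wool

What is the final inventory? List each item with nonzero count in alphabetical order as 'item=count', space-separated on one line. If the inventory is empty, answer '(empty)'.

Answer: barrel=2 chain=8 ink=4 iron=3 stone=5 wool=14

Derivation:
After 1 (gather 6 wool): wool=6
After 2 (craft ink): ink=2 wool=5
After 3 (consume 5 wool): ink=2
After 4 (gather 5 iron): ink=2 iron=5
After 5 (gather 5 stone): ink=2 iron=5 stone=5
After 6 (gather 2 wool): ink=2 iron=5 stone=5 wool=2
After 7 (consume 1 stone): ink=2 iron=5 stone=4 wool=2
After 8 (craft barrel): barrel=2 ink=2 iron=5 stone=4 wool=1
After 9 (craft chain): barrel=1 chain=4 ink=2 iron=5 stone=1 wool=1
After 10 (craft barrel): barrel=3 chain=4 ink=2 iron=5 stone=1
After 11 (gather 8 iron): barrel=3 chain=4 ink=2 iron=13 stone=1
After 12 (consume 2 barrel): barrel=1 chain=4 ink=2 iron=13 stone=1
After 13 (gather 3 iron): barrel=1 chain=4 ink=2 iron=16 stone=1
After 14 (consume 13 iron): barrel=1 chain=4 ink=2 iron=3 stone=1
After 15 (gather 2 stone): barrel=1 chain=4 ink=2 iron=3 stone=3
After 16 (craft chain): chain=8 ink=2 iron=3
After 17 (gather 5 stone): chain=8 ink=2 iron=3 stone=5
After 18 (gather 1 wool): chain=8 ink=2 iron=3 stone=5 wool=1
After 19 (gather 5 wool): chain=8 ink=2 iron=3 stone=5 wool=6
After 20 (consume 4 wool): chain=8 ink=2 iron=3 stone=5 wool=2
After 21 (gather 3 wool): chain=8 ink=2 iron=3 stone=5 wool=5
After 22 (craft ink): chain=8 ink=4 iron=3 stone=5 wool=4
After 23 (gather 5 wool): chain=8 ink=4 iron=3 stone=5 wool=9
After 24 (craft barrel): barrel=2 chain=8 ink=4 iron=3 stone=5 wool=8
After 25 (gather 6 wool): barrel=2 chain=8 ink=4 iron=3 stone=5 wool=14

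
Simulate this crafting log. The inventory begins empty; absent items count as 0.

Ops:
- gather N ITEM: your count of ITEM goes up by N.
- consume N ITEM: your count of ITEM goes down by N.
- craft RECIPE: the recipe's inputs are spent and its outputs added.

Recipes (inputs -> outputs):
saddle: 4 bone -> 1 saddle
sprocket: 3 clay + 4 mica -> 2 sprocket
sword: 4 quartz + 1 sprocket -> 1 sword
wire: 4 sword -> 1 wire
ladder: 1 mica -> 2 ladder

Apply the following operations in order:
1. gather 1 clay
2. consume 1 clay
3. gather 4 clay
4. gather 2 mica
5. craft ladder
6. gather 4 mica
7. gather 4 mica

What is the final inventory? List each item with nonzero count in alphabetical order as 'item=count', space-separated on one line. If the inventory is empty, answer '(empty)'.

After 1 (gather 1 clay): clay=1
After 2 (consume 1 clay): (empty)
After 3 (gather 4 clay): clay=4
After 4 (gather 2 mica): clay=4 mica=2
After 5 (craft ladder): clay=4 ladder=2 mica=1
After 6 (gather 4 mica): clay=4 ladder=2 mica=5
After 7 (gather 4 mica): clay=4 ladder=2 mica=9

Answer: clay=4 ladder=2 mica=9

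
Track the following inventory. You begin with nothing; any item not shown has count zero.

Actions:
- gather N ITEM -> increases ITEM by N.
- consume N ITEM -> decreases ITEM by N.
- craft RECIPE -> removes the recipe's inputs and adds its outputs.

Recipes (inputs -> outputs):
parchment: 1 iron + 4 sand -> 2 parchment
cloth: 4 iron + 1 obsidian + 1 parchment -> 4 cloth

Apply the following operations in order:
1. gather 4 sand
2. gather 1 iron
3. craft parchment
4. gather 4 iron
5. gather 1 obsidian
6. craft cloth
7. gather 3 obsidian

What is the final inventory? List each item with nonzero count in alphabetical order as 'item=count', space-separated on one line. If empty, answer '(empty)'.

Answer: cloth=4 obsidian=3 parchment=1

Derivation:
After 1 (gather 4 sand): sand=4
After 2 (gather 1 iron): iron=1 sand=4
After 3 (craft parchment): parchment=2
After 4 (gather 4 iron): iron=4 parchment=2
After 5 (gather 1 obsidian): iron=4 obsidian=1 parchment=2
After 6 (craft cloth): cloth=4 parchment=1
After 7 (gather 3 obsidian): cloth=4 obsidian=3 parchment=1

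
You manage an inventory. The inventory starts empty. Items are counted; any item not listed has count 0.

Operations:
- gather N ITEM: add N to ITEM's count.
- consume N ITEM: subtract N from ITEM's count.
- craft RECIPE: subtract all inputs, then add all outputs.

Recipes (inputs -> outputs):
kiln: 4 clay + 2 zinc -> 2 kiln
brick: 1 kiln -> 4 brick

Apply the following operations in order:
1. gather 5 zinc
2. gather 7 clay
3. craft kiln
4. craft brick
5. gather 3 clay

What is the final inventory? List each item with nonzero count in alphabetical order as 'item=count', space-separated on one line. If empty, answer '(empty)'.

After 1 (gather 5 zinc): zinc=5
After 2 (gather 7 clay): clay=7 zinc=5
After 3 (craft kiln): clay=3 kiln=2 zinc=3
After 4 (craft brick): brick=4 clay=3 kiln=1 zinc=3
After 5 (gather 3 clay): brick=4 clay=6 kiln=1 zinc=3

Answer: brick=4 clay=6 kiln=1 zinc=3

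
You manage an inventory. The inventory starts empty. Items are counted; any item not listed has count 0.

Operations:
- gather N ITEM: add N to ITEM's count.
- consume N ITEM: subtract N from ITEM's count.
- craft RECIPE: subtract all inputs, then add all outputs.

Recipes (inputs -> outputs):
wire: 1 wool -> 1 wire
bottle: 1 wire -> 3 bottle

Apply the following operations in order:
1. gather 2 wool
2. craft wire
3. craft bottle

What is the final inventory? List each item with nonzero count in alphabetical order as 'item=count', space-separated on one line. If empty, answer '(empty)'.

Answer: bottle=3 wool=1

Derivation:
After 1 (gather 2 wool): wool=2
After 2 (craft wire): wire=1 wool=1
After 3 (craft bottle): bottle=3 wool=1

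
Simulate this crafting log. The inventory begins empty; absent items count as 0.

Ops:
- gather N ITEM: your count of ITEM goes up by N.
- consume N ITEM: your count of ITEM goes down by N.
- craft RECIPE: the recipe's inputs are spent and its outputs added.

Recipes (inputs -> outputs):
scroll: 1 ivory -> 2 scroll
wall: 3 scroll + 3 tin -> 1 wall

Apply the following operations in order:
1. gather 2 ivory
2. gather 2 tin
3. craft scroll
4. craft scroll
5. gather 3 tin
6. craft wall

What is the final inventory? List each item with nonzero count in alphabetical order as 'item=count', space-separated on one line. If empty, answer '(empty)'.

Answer: scroll=1 tin=2 wall=1

Derivation:
After 1 (gather 2 ivory): ivory=2
After 2 (gather 2 tin): ivory=2 tin=2
After 3 (craft scroll): ivory=1 scroll=2 tin=2
After 4 (craft scroll): scroll=4 tin=2
After 5 (gather 3 tin): scroll=4 tin=5
After 6 (craft wall): scroll=1 tin=2 wall=1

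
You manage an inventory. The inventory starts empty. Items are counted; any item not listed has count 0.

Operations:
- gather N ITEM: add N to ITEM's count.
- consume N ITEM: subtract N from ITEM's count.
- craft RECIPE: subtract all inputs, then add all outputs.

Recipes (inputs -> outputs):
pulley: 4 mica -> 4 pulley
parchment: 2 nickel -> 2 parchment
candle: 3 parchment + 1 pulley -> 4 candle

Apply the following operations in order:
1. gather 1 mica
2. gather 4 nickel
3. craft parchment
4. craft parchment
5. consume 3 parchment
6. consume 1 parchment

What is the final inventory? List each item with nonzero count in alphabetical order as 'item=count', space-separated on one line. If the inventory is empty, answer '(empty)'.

Answer: mica=1

Derivation:
After 1 (gather 1 mica): mica=1
After 2 (gather 4 nickel): mica=1 nickel=4
After 3 (craft parchment): mica=1 nickel=2 parchment=2
After 4 (craft parchment): mica=1 parchment=4
After 5 (consume 3 parchment): mica=1 parchment=1
After 6 (consume 1 parchment): mica=1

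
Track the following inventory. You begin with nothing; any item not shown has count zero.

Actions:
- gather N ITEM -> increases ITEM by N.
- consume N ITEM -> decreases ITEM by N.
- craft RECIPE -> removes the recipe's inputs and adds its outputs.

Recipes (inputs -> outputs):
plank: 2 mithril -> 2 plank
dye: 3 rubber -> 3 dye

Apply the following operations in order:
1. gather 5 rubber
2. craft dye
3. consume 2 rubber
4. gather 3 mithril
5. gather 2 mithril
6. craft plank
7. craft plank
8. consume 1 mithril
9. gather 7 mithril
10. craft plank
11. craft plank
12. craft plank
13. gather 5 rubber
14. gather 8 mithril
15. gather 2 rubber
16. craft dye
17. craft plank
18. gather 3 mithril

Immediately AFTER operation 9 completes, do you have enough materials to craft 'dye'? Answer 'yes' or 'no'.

After 1 (gather 5 rubber): rubber=5
After 2 (craft dye): dye=3 rubber=2
After 3 (consume 2 rubber): dye=3
After 4 (gather 3 mithril): dye=3 mithril=3
After 5 (gather 2 mithril): dye=3 mithril=5
After 6 (craft plank): dye=3 mithril=3 plank=2
After 7 (craft plank): dye=3 mithril=1 plank=4
After 8 (consume 1 mithril): dye=3 plank=4
After 9 (gather 7 mithril): dye=3 mithril=7 plank=4

Answer: no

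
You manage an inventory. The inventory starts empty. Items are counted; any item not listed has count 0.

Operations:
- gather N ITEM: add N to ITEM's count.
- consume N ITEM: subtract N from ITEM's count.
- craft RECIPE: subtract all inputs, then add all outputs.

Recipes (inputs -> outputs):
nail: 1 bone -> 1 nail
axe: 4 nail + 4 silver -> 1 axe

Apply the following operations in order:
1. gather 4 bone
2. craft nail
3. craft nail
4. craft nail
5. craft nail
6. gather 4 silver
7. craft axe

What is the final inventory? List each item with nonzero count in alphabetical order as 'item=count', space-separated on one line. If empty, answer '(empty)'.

After 1 (gather 4 bone): bone=4
After 2 (craft nail): bone=3 nail=1
After 3 (craft nail): bone=2 nail=2
After 4 (craft nail): bone=1 nail=3
After 5 (craft nail): nail=4
After 6 (gather 4 silver): nail=4 silver=4
After 7 (craft axe): axe=1

Answer: axe=1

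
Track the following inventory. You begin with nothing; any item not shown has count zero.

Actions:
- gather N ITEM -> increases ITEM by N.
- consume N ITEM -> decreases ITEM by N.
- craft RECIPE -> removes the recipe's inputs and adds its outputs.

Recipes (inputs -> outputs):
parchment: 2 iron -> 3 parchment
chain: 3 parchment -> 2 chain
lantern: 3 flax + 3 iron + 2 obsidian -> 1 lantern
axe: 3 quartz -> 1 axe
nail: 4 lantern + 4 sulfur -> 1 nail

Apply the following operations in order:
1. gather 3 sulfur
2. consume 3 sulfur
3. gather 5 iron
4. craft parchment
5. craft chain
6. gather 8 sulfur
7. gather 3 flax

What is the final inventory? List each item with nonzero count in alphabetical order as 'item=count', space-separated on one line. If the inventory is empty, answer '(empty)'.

Answer: chain=2 flax=3 iron=3 sulfur=8

Derivation:
After 1 (gather 3 sulfur): sulfur=3
After 2 (consume 3 sulfur): (empty)
After 3 (gather 5 iron): iron=5
After 4 (craft parchment): iron=3 parchment=3
After 5 (craft chain): chain=2 iron=3
After 6 (gather 8 sulfur): chain=2 iron=3 sulfur=8
After 7 (gather 3 flax): chain=2 flax=3 iron=3 sulfur=8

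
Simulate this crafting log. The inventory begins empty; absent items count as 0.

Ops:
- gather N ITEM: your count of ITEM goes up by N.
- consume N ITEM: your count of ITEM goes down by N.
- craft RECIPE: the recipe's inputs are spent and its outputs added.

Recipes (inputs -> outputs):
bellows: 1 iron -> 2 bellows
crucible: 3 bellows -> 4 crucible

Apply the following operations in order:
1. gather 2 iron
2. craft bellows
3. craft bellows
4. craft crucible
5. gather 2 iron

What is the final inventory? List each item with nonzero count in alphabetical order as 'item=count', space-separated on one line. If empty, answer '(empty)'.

Answer: bellows=1 crucible=4 iron=2

Derivation:
After 1 (gather 2 iron): iron=2
After 2 (craft bellows): bellows=2 iron=1
After 3 (craft bellows): bellows=4
After 4 (craft crucible): bellows=1 crucible=4
After 5 (gather 2 iron): bellows=1 crucible=4 iron=2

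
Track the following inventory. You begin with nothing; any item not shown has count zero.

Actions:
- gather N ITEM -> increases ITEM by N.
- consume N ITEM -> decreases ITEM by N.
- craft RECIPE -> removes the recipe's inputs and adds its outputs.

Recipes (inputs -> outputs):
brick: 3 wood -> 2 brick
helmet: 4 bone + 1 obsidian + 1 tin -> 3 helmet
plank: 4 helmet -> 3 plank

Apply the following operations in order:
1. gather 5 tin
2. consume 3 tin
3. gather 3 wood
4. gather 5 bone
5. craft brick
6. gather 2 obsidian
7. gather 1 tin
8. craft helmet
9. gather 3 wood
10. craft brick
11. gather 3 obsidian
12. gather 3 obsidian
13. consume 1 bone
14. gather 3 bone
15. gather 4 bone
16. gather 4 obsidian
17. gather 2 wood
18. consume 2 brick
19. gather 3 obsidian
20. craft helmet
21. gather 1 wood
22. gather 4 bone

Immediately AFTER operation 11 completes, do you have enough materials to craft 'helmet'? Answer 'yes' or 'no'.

After 1 (gather 5 tin): tin=5
After 2 (consume 3 tin): tin=2
After 3 (gather 3 wood): tin=2 wood=3
After 4 (gather 5 bone): bone=5 tin=2 wood=3
After 5 (craft brick): bone=5 brick=2 tin=2
After 6 (gather 2 obsidian): bone=5 brick=2 obsidian=2 tin=2
After 7 (gather 1 tin): bone=5 brick=2 obsidian=2 tin=3
After 8 (craft helmet): bone=1 brick=2 helmet=3 obsidian=1 tin=2
After 9 (gather 3 wood): bone=1 brick=2 helmet=3 obsidian=1 tin=2 wood=3
After 10 (craft brick): bone=1 brick=4 helmet=3 obsidian=1 tin=2
After 11 (gather 3 obsidian): bone=1 brick=4 helmet=3 obsidian=4 tin=2

Answer: no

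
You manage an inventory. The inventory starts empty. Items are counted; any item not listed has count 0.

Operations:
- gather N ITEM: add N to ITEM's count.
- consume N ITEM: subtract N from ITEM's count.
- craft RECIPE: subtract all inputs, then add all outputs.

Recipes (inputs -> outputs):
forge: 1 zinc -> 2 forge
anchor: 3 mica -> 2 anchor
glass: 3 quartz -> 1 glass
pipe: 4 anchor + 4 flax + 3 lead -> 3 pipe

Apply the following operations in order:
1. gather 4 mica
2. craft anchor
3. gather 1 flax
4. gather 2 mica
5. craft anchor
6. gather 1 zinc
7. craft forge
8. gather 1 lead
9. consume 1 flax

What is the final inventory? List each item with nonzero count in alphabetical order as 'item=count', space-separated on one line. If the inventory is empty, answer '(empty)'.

Answer: anchor=4 forge=2 lead=1

Derivation:
After 1 (gather 4 mica): mica=4
After 2 (craft anchor): anchor=2 mica=1
After 3 (gather 1 flax): anchor=2 flax=1 mica=1
After 4 (gather 2 mica): anchor=2 flax=1 mica=3
After 5 (craft anchor): anchor=4 flax=1
After 6 (gather 1 zinc): anchor=4 flax=1 zinc=1
After 7 (craft forge): anchor=4 flax=1 forge=2
After 8 (gather 1 lead): anchor=4 flax=1 forge=2 lead=1
After 9 (consume 1 flax): anchor=4 forge=2 lead=1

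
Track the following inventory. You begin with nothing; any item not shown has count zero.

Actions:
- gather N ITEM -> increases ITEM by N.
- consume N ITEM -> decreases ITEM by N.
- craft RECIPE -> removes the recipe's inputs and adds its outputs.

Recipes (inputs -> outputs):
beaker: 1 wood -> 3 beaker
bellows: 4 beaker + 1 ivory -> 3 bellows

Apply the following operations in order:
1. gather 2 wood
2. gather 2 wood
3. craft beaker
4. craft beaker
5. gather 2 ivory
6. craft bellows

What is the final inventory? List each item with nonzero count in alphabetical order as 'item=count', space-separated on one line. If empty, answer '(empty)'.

Answer: beaker=2 bellows=3 ivory=1 wood=2

Derivation:
After 1 (gather 2 wood): wood=2
After 2 (gather 2 wood): wood=4
After 3 (craft beaker): beaker=3 wood=3
After 4 (craft beaker): beaker=6 wood=2
After 5 (gather 2 ivory): beaker=6 ivory=2 wood=2
After 6 (craft bellows): beaker=2 bellows=3 ivory=1 wood=2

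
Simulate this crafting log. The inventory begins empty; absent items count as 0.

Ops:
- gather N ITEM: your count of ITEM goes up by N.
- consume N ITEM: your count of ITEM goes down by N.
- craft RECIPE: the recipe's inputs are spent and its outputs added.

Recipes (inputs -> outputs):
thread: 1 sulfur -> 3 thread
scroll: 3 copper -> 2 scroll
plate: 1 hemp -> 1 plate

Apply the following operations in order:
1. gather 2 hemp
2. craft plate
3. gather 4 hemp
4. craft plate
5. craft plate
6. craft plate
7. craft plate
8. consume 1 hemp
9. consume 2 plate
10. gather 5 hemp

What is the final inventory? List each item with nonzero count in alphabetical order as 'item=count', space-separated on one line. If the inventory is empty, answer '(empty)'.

Answer: hemp=5 plate=3

Derivation:
After 1 (gather 2 hemp): hemp=2
After 2 (craft plate): hemp=1 plate=1
After 3 (gather 4 hemp): hemp=5 plate=1
After 4 (craft plate): hemp=4 plate=2
After 5 (craft plate): hemp=3 plate=3
After 6 (craft plate): hemp=2 plate=4
After 7 (craft plate): hemp=1 plate=5
After 8 (consume 1 hemp): plate=5
After 9 (consume 2 plate): plate=3
After 10 (gather 5 hemp): hemp=5 plate=3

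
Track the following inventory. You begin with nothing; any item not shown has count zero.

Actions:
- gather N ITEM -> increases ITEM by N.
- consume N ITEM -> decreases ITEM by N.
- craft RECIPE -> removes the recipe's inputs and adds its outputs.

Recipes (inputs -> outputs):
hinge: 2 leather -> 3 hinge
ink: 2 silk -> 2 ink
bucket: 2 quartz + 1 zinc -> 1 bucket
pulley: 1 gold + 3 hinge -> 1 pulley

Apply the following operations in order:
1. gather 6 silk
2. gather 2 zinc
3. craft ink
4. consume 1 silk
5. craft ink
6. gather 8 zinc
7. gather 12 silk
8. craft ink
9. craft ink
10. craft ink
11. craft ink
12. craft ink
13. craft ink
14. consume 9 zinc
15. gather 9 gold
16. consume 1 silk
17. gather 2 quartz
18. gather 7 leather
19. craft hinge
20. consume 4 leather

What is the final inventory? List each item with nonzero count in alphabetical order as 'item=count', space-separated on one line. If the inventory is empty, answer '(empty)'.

After 1 (gather 6 silk): silk=6
After 2 (gather 2 zinc): silk=6 zinc=2
After 3 (craft ink): ink=2 silk=4 zinc=2
After 4 (consume 1 silk): ink=2 silk=3 zinc=2
After 5 (craft ink): ink=4 silk=1 zinc=2
After 6 (gather 8 zinc): ink=4 silk=1 zinc=10
After 7 (gather 12 silk): ink=4 silk=13 zinc=10
After 8 (craft ink): ink=6 silk=11 zinc=10
After 9 (craft ink): ink=8 silk=9 zinc=10
After 10 (craft ink): ink=10 silk=7 zinc=10
After 11 (craft ink): ink=12 silk=5 zinc=10
After 12 (craft ink): ink=14 silk=3 zinc=10
After 13 (craft ink): ink=16 silk=1 zinc=10
After 14 (consume 9 zinc): ink=16 silk=1 zinc=1
After 15 (gather 9 gold): gold=9 ink=16 silk=1 zinc=1
After 16 (consume 1 silk): gold=9 ink=16 zinc=1
After 17 (gather 2 quartz): gold=9 ink=16 quartz=2 zinc=1
After 18 (gather 7 leather): gold=9 ink=16 leather=7 quartz=2 zinc=1
After 19 (craft hinge): gold=9 hinge=3 ink=16 leather=5 quartz=2 zinc=1
After 20 (consume 4 leather): gold=9 hinge=3 ink=16 leather=1 quartz=2 zinc=1

Answer: gold=9 hinge=3 ink=16 leather=1 quartz=2 zinc=1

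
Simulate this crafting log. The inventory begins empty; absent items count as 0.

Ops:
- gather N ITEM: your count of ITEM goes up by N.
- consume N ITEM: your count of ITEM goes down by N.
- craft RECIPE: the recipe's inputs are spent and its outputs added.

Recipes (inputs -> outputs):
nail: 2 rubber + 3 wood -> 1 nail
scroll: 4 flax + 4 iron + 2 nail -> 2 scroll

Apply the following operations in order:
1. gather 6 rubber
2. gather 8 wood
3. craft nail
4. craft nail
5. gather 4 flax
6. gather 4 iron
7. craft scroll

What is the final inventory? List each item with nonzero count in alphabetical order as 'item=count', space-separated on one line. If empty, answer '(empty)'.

After 1 (gather 6 rubber): rubber=6
After 2 (gather 8 wood): rubber=6 wood=8
After 3 (craft nail): nail=1 rubber=4 wood=5
After 4 (craft nail): nail=2 rubber=2 wood=2
After 5 (gather 4 flax): flax=4 nail=2 rubber=2 wood=2
After 6 (gather 4 iron): flax=4 iron=4 nail=2 rubber=2 wood=2
After 7 (craft scroll): rubber=2 scroll=2 wood=2

Answer: rubber=2 scroll=2 wood=2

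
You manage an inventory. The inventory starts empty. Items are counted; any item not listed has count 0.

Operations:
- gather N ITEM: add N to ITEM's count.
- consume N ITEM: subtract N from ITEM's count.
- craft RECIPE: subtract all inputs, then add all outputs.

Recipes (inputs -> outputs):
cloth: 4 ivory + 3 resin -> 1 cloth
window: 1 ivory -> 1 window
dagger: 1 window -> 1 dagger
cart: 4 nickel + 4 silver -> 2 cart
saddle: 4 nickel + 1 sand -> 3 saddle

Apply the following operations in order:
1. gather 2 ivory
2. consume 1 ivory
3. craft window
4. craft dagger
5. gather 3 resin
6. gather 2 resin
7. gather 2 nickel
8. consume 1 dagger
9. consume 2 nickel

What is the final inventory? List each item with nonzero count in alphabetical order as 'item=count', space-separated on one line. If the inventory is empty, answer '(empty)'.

After 1 (gather 2 ivory): ivory=2
After 2 (consume 1 ivory): ivory=1
After 3 (craft window): window=1
After 4 (craft dagger): dagger=1
After 5 (gather 3 resin): dagger=1 resin=3
After 6 (gather 2 resin): dagger=1 resin=5
After 7 (gather 2 nickel): dagger=1 nickel=2 resin=5
After 8 (consume 1 dagger): nickel=2 resin=5
After 9 (consume 2 nickel): resin=5

Answer: resin=5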